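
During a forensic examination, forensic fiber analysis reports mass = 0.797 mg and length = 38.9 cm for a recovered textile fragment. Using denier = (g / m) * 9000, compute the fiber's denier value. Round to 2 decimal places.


Denier calculation:
Mass in grams = 0.797 mg / 1000 = 0.000797 g
Length in meters = 38.9 cm / 100 = 0.389 m
Linear density = mass / length = 0.000797 / 0.389 = 0.00204884 g/m
Denier = (g/m) * 9000 = 0.00204884 * 9000 = 18.44

18.44


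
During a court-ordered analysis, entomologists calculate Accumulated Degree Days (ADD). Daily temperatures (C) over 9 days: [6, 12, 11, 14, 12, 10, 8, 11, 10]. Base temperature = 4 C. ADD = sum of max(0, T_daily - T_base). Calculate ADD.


Computing ADD day by day:
Day 1: max(0, 6 - 4) = 2
Day 2: max(0, 12 - 4) = 8
Day 3: max(0, 11 - 4) = 7
Day 4: max(0, 14 - 4) = 10
Day 5: max(0, 12 - 4) = 8
Day 6: max(0, 10 - 4) = 6
Day 7: max(0, 8 - 4) = 4
Day 8: max(0, 11 - 4) = 7
Day 9: max(0, 10 - 4) = 6
Total ADD = 58

58


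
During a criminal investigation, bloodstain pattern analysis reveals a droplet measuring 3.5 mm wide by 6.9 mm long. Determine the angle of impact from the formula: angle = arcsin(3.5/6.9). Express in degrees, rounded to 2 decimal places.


Blood spatter impact angle calculation:
width / length = 3.5 / 6.9 = 0.507246
angle = arcsin(0.507246)
angle = 30.48 degrees

30.48


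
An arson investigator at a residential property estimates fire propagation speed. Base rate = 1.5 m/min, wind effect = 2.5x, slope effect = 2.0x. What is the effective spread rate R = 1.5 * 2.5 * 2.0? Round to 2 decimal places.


Fire spread rate calculation:
R = R0 * wind_factor * slope_factor
= 1.5 * 2.5 * 2.0
= 3.75 * 2.0
= 7.50 m/min

7.50


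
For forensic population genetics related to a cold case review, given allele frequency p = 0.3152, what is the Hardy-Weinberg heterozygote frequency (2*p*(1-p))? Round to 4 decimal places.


Hardy-Weinberg heterozygote frequency:
q = 1 - p = 1 - 0.3152 = 0.6848
2pq = 2 * 0.3152 * 0.6848 = 0.4317

0.4317


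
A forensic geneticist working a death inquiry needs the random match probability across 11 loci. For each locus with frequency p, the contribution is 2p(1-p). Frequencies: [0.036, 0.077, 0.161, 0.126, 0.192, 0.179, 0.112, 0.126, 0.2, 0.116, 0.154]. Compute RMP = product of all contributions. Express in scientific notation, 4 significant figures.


Computing RMP for 11 loci:
Locus 1: 2 * 0.036 * 0.964 = 0.069408
Locus 2: 2 * 0.077 * 0.923 = 0.142142
Locus 3: 2 * 0.161 * 0.839 = 0.270158
Locus 4: 2 * 0.126 * 0.874 = 0.220248
Locus 5: 2 * 0.192 * 0.808 = 0.310272
Locus 6: 2 * 0.179 * 0.821 = 0.293918
Locus 7: 2 * 0.112 * 0.888 = 0.198912
Locus 8: 2 * 0.126 * 0.874 = 0.220248
Locus 9: 2 * 0.2 * 0.8 = 0.32
Locus 10: 2 * 0.116 * 0.884 = 0.205088
Locus 11: 2 * 0.154 * 0.846 = 0.260568
RMP = 4.011e-08

4.011e-08


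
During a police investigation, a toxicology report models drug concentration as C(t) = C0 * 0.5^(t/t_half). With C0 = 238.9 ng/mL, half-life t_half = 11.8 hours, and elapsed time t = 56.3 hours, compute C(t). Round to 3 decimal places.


Drug concentration decay:
Number of half-lives = t / t_half = 56.3 / 11.8 = 4.771186
Decay factor = 0.5^4.771186 = 0.03662097
C(t) = 238.9 * 0.03662097 = 8.749 ng/mL

8.749


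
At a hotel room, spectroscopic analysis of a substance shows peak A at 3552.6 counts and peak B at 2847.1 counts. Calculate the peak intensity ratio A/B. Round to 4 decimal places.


Spectral peak ratio:
Peak A = 3552.6 counts
Peak B = 2847.1 counts
Ratio = 3552.6 / 2847.1 = 1.2478

1.2478


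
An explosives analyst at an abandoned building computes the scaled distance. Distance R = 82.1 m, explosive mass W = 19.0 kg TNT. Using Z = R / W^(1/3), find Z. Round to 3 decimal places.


Scaled distance calculation:
W^(1/3) = 19.0^(1/3) = 2.668402
Z = R / W^(1/3) = 82.1 / 2.668402
Z = 30.767 m/kg^(1/3)

30.767


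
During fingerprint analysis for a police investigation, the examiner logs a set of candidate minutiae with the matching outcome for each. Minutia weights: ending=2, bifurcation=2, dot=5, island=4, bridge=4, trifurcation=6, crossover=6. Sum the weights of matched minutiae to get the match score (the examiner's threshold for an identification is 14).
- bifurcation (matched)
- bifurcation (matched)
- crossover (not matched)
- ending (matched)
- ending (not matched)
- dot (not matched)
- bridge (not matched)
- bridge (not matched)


Weighted minutiae match score:
  bifurcation: matched, +2 (running total 2)
  bifurcation: matched, +2 (running total 4)
  crossover: not matched, +0
  ending: matched, +2 (running total 6)
  ending: not matched, +0
  dot: not matched, +0
  bridge: not matched, +0
  bridge: not matched, +0
Total score = 6
Threshold = 14; verdict = inconclusive

6


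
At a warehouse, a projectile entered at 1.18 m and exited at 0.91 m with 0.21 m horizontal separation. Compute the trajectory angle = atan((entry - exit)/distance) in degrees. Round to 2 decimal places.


Bullet trajectory angle:
Height difference = 1.18 - 0.91 = 0.27 m
angle = atan(0.27 / 0.21)
angle = atan(1.285714)
angle = 52.13 degrees

52.13


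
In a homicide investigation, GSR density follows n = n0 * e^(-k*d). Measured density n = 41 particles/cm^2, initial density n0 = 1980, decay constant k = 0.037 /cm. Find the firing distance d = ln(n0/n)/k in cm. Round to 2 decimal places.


GSR distance calculation:
n0/n = 1980 / 41 = 48.292683
ln(n0/n) = 3.87728
d = 3.87728 / 0.037 = 104.79 cm

104.79


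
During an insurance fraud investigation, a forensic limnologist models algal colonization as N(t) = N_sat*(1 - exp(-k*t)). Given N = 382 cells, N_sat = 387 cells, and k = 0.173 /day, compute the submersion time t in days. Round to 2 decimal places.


PMSI from diatom colonization curve:
N / N_sat = 382 / 387 = 0.98708
1 - N/N_sat = 0.01292
ln(1 - N/N_sat) = -4.348979
t = -ln(1 - N/N_sat) / k = -(-4.348979) / 0.173 = 25.14 days

25.14


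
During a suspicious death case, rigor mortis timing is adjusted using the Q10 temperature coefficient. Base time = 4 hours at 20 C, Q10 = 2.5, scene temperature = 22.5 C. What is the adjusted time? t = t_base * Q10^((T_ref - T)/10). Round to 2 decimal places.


Rigor mortis time adjustment:
Exponent = (T_ref - T_actual) / 10 = (20 - 22.5) / 10 = -0.25
Q10 factor = 2.5^-0.25 = 0.79527
t_adjusted = 4 * 0.79527 = 3.18 hours

3.18


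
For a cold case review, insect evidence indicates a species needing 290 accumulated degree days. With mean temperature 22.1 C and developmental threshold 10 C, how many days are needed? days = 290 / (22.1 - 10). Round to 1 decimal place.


Insect development time:
Effective temperature = avg_temp - T_base = 22.1 - 10 = 12.1 C
Days = ADD / effective_temp = 290 / 12.1 = 24.0 days

24.0


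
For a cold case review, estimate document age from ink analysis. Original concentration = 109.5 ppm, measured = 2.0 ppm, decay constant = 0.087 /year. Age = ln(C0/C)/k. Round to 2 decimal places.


Document age estimation:
C0/C = 109.5 / 2.0 = 54.75
ln(C0/C) = 4.002777
t = 4.002777 / 0.087 = 46.01 years

46.01


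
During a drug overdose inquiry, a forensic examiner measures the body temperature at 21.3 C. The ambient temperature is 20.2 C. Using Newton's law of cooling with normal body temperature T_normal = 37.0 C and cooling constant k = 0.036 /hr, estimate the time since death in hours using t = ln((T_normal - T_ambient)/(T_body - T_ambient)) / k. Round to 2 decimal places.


Using Newton's law of cooling:
t = ln((T_normal - T_ambient) / (T_body - T_ambient)) / k
T_normal - T_ambient = 16.8
T_body - T_ambient = 1.1
Ratio = 15.272727
ln(ratio) = 2.726069
t = 2.726069 / 0.036 = 75.72 hours

75.72


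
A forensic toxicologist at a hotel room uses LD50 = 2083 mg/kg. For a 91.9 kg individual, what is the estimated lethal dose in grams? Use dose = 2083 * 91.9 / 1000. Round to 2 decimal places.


Lethal dose calculation:
Lethal dose = LD50 * body_weight / 1000
= 2083 * 91.9 / 1000
= 191427.7 / 1000
= 191.43 g

191.43


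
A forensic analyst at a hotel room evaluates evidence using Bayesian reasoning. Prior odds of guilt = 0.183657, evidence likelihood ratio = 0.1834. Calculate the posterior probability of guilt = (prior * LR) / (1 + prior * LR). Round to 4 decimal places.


Bayesian evidence evaluation:
Posterior odds = prior_odds * LR = 0.183657 * 0.1834 = 0.03368269
Posterior probability = posterior_odds / (1 + posterior_odds)
= 0.03368269 / (1 + 0.03368269)
= 0.03368269 / 1.03368269
= 0.0326

0.0326


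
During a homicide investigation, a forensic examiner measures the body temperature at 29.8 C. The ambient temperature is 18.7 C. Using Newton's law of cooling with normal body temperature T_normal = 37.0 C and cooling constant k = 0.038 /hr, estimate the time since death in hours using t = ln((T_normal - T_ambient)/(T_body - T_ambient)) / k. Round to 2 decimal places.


Using Newton's law of cooling:
t = ln((T_normal - T_ambient) / (T_body - T_ambient)) / k
T_normal - T_ambient = 18.3
T_body - T_ambient = 11.1
Ratio = 1.648649
ln(ratio) = 0.499956
t = 0.499956 / 0.038 = 13.16 hours

13.16


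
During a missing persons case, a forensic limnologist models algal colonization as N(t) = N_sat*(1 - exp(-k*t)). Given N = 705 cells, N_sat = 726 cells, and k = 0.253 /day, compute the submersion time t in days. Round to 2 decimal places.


PMSI from diatom colonization curve:
N / N_sat = 705 / 726 = 0.971074
1 - N/N_sat = 0.028926
ln(1 - N/N_sat) = -3.543014
t = -ln(1 - N/N_sat) / k = -(-3.543014) / 0.253 = 14.00 days

14.00


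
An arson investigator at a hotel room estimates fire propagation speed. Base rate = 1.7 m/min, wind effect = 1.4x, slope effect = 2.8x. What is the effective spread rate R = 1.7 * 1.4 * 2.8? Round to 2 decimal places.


Fire spread rate calculation:
R = R0 * wind_factor * slope_factor
= 1.7 * 1.4 * 2.8
= 2.38 * 2.8
= 6.66 m/min

6.66


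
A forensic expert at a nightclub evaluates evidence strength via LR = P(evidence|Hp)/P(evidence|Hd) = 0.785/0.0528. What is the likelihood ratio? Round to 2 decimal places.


Likelihood ratio calculation:
LR = P(E|Hp) / P(E|Hd)
LR = 0.785 / 0.0528
LR = 14.87

14.87


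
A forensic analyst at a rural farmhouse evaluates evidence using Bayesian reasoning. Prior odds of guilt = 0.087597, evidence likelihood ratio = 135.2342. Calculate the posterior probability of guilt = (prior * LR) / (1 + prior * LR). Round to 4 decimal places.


Bayesian evidence evaluation:
Posterior odds = prior_odds * LR = 0.087597 * 135.2342 = 11.84611
Posterior probability = posterior_odds / (1 + posterior_odds)
= 11.84611 / (1 + 11.84611)
= 11.84611 / 12.84611
= 0.9222

0.9222


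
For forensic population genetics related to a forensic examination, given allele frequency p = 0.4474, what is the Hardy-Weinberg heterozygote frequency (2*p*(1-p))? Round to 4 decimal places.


Hardy-Weinberg heterozygote frequency:
q = 1 - p = 1 - 0.4474 = 0.5526
2pq = 2 * 0.4474 * 0.5526 = 0.4945

0.4945


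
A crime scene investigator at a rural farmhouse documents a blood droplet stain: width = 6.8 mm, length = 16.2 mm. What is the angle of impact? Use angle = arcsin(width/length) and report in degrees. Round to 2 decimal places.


Blood spatter impact angle calculation:
width / length = 6.8 / 16.2 = 0.419753
angle = arcsin(0.419753)
angle = 24.82 degrees

24.82


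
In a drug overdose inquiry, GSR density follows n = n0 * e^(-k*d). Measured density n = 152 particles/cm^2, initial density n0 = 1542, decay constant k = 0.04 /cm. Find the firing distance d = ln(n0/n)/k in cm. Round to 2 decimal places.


GSR distance calculation:
n0/n = 1542 / 152 = 10.144737
ln(n0/n) = 2.316955
d = 2.316955 / 0.04 = 57.92 cm

57.92


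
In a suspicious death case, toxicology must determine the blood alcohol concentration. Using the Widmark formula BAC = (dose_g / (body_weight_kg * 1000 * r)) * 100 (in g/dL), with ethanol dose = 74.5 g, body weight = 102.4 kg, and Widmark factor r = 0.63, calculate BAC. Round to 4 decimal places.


Applying the Widmark formula:
BAC = (dose_g / (body_wt * 1000 * r)) * 100
Denominator = 102.4 * 1000 * 0.63 = 64512
BAC = (74.5 / 64512) * 100
BAC = 0.1155 g/dL

0.1155


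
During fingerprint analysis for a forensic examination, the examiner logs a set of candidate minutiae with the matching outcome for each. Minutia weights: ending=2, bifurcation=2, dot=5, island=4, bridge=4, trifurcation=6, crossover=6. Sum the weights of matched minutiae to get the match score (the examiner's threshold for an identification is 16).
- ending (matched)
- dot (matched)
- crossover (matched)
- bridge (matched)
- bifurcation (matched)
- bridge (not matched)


Weighted minutiae match score:
  ending: matched, +2 (running total 2)
  dot: matched, +5 (running total 7)
  crossover: matched, +6 (running total 13)
  bridge: matched, +4 (running total 17)
  bifurcation: matched, +2 (running total 19)
  bridge: not matched, +0
Total score = 19
Threshold = 16; verdict = identification

19


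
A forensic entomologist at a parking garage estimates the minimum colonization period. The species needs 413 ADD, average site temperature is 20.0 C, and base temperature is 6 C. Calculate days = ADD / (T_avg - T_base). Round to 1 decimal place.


Insect development time:
Effective temperature = avg_temp - T_base = 20.0 - 6 = 14.0 C
Days = ADD / effective_temp = 413 / 14.0 = 29.5 days

29.5


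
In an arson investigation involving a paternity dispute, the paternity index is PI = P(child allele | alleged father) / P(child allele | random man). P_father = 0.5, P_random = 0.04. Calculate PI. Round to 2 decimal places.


Paternity Index calculation:
PI = P(allele|father) / P(allele|random)
PI = 0.5 / 0.04
PI = 12.50

12.50


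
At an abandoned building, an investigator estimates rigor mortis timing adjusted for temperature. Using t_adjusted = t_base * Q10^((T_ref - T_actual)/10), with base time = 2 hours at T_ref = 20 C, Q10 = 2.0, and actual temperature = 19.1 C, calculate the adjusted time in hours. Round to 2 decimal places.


Rigor mortis time adjustment:
Exponent = (T_ref - T_actual) / 10 = (20 - 19.1) / 10 = 0.09
Q10 factor = 2.0^0.09 = 1.06437
t_adjusted = 2 * 1.06437 = 2.13 hours

2.13


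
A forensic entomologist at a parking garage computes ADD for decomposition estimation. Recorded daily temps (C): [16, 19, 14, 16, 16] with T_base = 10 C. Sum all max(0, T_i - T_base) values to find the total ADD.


Computing ADD day by day:
Day 1: max(0, 16 - 10) = 6
Day 2: max(0, 19 - 10) = 9
Day 3: max(0, 14 - 10) = 4
Day 4: max(0, 16 - 10) = 6
Day 5: max(0, 16 - 10) = 6
Total ADD = 31

31


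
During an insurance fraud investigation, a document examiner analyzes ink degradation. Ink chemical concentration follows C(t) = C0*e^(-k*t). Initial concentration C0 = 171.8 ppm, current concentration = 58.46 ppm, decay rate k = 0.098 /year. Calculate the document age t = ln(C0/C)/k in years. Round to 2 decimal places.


Document age estimation:
C0/C = 171.8 / 58.46 = 2.938762
ln(C0/C) = 1.077988
t = 1.077988 / 0.098 = 11.00 years

11.00


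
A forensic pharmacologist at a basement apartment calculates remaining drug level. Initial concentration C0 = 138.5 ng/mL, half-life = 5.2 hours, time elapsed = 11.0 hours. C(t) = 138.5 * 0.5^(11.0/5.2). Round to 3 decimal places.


Drug concentration decay:
Number of half-lives = t / t_half = 11.0 / 5.2 = 2.115385
Decay factor = 0.5^2.115385 = 0.23078398
C(t) = 138.5 * 0.23078398 = 31.964 ng/mL

31.964


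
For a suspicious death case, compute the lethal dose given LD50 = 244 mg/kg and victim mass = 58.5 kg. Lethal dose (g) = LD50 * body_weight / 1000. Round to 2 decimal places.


Lethal dose calculation:
Lethal dose = LD50 * body_weight / 1000
= 244 * 58.5 / 1000
= 14274 / 1000
= 14.27 g

14.27


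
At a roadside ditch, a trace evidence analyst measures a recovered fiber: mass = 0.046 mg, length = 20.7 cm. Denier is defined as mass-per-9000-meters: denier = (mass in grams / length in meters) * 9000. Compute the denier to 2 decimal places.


Denier calculation:
Mass in grams = 0.046 mg / 1000 = 0.000046 g
Length in meters = 20.7 cm / 100 = 0.207 m
Linear density = mass / length = 0.000046 / 0.207 = 0.00022222 g/m
Denier = (g/m) * 9000 = 0.00022222 * 9000 = 2.00

2.00


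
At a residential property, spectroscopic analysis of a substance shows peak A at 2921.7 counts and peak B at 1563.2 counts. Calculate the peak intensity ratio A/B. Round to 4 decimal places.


Spectral peak ratio:
Peak A = 2921.7 counts
Peak B = 1563.2 counts
Ratio = 2921.7 / 1563.2 = 1.8691

1.8691


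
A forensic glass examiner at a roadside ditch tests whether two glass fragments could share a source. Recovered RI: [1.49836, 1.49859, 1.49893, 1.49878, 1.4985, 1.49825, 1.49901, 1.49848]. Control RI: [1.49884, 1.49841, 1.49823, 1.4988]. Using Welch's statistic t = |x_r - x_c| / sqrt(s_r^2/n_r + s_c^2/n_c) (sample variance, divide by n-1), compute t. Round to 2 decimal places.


Welch's t-criterion for glass RI comparison:
Recovered mean = sum / n_r = 11.9889 / 8 = 1.4986125
Control mean = sum / n_c = 5.99428 / 4 = 1.49857
Recovered sample variance s_r^2 = 7.325e-08
Control sample variance s_c^2 = 8.9e-08
Welch SE (unpooled) = sqrt(s_r^2/n_r + s_c^2/n_c) = sqrt(9.15625e-09 + 2.225e-08) = sqrt(3.14063e-08) = 0.000177218
|mean_r - mean_c| = 4.25e-05
t = 4.25e-05 / 0.000177218 = 0.24

0.24


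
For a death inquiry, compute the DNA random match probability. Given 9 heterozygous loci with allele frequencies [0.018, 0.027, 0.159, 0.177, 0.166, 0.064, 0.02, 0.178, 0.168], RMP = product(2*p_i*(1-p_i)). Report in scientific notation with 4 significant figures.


Computing RMP for 9 loci:
Locus 1: 2 * 0.018 * 0.982 = 0.035352
Locus 2: 2 * 0.027 * 0.973 = 0.052542
Locus 3: 2 * 0.159 * 0.841 = 0.267438
Locus 4: 2 * 0.177 * 0.823 = 0.291342
Locus 5: 2 * 0.166 * 0.834 = 0.276888
Locus 6: 2 * 0.064 * 0.936 = 0.119808
Locus 7: 2 * 0.02 * 0.98 = 0.0392
Locus 8: 2 * 0.178 * 0.822 = 0.292632
Locus 9: 2 * 0.168 * 0.832 = 0.279552
RMP = 1.540e-08

1.540e-08


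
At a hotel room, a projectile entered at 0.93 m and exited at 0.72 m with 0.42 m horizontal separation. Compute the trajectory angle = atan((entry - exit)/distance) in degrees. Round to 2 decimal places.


Bullet trajectory angle:
Height difference = 0.93 - 0.72 = 0.21 m
angle = atan(0.21 / 0.42)
angle = atan(0.5)
angle = 26.57 degrees

26.57


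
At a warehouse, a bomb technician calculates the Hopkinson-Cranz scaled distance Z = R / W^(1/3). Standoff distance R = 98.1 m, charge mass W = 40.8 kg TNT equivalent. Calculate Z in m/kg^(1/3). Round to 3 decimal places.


Scaled distance calculation:
W^(1/3) = 40.8^(1/3) = 3.442601
Z = R / W^(1/3) = 98.1 / 3.442601
Z = 28.496 m/kg^(1/3)

28.496


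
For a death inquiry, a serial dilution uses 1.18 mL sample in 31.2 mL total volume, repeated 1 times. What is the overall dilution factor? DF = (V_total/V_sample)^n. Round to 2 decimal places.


Dilution factor calculation:
Single dilution = V_total / V_sample = 31.2 / 1.18 ≈ 26.440678
Number of dilutions = 1
Total DF = (31.2 / 1.18)^1 (full precision, rounded at the end) = 26.44

26.44


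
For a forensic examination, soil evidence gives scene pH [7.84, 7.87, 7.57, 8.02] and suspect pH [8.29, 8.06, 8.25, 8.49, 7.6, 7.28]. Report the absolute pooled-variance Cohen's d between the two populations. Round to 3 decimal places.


Pooled-variance Cohen's d for soil pH comparison:
Scene mean = 31.3 / 4 = 7.825
Suspect mean = 47.97 / 6 = 7.995
Scene sample variance s_s^2 = 0.0351
Suspect sample variance s_c^2 = 0.21371
Pooled variance = ((n_s-1)*s_s^2 + (n_c-1)*s_c^2) / (n_s + n_c - 2) = 0.146731
Pooled SD = sqrt(0.146731) = 0.383055
Mean difference = -0.17
|d| = |-0.17| / 0.383055 = 0.444

0.444


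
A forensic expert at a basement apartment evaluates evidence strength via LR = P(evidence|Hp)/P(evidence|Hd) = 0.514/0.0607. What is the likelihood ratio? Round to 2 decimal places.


Likelihood ratio calculation:
LR = P(E|Hp) / P(E|Hd)
LR = 0.514 / 0.0607
LR = 8.47

8.47


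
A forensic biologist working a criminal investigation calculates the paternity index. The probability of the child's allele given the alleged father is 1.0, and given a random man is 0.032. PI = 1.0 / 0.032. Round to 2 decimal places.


Paternity Index calculation:
PI = P(allele|father) / P(allele|random)
PI = 1.0 / 0.032
PI = 31.25

31.25


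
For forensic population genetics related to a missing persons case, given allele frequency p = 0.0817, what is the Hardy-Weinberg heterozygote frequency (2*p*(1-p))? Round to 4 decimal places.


Hardy-Weinberg heterozygote frequency:
q = 1 - p = 1 - 0.0817 = 0.9183
2pq = 2 * 0.0817 * 0.9183 = 0.1501

0.1501


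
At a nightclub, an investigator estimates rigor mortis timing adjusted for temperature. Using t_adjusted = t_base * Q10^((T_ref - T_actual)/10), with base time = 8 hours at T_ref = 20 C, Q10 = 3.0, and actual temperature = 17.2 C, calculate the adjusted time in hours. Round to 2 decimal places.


Rigor mortis time adjustment:
Exponent = (T_ref - T_actual) / 10 = (20 - 17.2) / 10 = 0.28
Q10 factor = 3.0^0.28 = 1.36017
t_adjusted = 8 * 1.36017 = 10.88 hours

10.88


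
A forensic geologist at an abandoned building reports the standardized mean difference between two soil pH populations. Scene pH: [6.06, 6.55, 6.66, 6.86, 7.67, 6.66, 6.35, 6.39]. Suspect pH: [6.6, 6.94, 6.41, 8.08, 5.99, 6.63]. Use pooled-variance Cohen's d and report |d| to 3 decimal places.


Pooled-variance Cohen's d for soil pH comparison:
Scene mean = 53.2 / 8 = 6.65
Suspect mean = 40.65 / 6 = 6.775
Scene sample variance s_s^2 = 0.228629
Suspect sample variance s_c^2 = 0.50627
Pooled variance = ((n_s-1)*s_s^2 + (n_c-1)*s_c^2) / (n_s + n_c - 2) = 0.344313
Pooled SD = sqrt(0.344313) = 0.586782
Mean difference = -0.125
|d| = |-0.125| / 0.586782 = 0.213

0.213


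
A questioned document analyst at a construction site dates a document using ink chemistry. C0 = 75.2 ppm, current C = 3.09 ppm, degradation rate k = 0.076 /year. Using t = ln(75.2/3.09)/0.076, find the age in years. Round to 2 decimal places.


Document age estimation:
C0/C = 75.2 / 3.09 = 24.33657
ln(C0/C) = 3.19198
t = 3.19198 / 0.076 = 42.00 years

42.00


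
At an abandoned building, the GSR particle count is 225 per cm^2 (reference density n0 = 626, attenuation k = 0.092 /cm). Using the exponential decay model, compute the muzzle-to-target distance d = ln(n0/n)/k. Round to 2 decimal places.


GSR distance calculation:
n0/n = 626 / 225 = 2.782222
ln(n0/n) = 1.02325
d = 1.02325 / 0.092 = 11.12 cm

11.12


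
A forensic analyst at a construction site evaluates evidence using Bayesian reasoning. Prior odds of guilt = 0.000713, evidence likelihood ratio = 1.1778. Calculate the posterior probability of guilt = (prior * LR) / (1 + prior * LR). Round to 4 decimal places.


Bayesian evidence evaluation:
Posterior odds = prior_odds * LR = 0.000713 * 1.1778 = 0.0008397714
Posterior probability = posterior_odds / (1 + posterior_odds)
= 0.0008397714 / (1 + 0.0008397714)
= 0.0008397714 / 1.0008397714
= 0.0008

0.0008


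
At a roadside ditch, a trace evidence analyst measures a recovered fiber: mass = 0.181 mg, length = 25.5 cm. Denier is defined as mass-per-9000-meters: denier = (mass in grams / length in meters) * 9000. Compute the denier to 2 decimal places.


Denier calculation:
Mass in grams = 0.181 mg / 1000 = 0.000181 g
Length in meters = 25.5 cm / 100 = 0.255 m
Linear density = mass / length = 0.000181 / 0.255 = 0.0007098 g/m
Denier = (g/m) * 9000 = 0.0007098 * 9000 = 6.39

6.39


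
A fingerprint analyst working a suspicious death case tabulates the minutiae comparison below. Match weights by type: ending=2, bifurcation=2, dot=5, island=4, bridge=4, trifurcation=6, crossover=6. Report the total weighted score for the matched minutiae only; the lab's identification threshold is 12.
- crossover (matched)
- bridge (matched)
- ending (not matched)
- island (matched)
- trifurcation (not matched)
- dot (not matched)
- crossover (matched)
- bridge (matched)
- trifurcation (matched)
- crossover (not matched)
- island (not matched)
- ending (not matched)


Weighted minutiae match score:
  crossover: matched, +6 (running total 6)
  bridge: matched, +4 (running total 10)
  ending: not matched, +0
  island: matched, +4 (running total 14)
  trifurcation: not matched, +0
  dot: not matched, +0
  crossover: matched, +6 (running total 20)
  bridge: matched, +4 (running total 24)
  trifurcation: matched, +6 (running total 30)
  crossover: not matched, +0
  island: not matched, +0
  ending: not matched, +0
Total score = 30
Threshold = 12; verdict = identification

30


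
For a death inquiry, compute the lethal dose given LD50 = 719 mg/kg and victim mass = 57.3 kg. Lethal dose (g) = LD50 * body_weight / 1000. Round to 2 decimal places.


Lethal dose calculation:
Lethal dose = LD50 * body_weight / 1000
= 719 * 57.3 / 1000
= 41198.7 / 1000
= 41.20 g

41.20


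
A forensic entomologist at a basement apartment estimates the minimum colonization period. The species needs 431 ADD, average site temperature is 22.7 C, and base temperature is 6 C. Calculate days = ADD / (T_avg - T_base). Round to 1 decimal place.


Insect development time:
Effective temperature = avg_temp - T_base = 22.7 - 6 = 16.7 C
Days = ADD / effective_temp = 431 / 16.7 = 25.8 days

25.8


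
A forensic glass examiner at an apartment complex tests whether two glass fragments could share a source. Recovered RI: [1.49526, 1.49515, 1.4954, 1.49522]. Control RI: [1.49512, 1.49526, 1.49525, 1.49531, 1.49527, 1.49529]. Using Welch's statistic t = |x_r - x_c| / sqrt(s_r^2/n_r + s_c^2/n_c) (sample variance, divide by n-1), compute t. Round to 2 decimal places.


Welch's t-criterion for glass RI comparison:
Recovered mean = sum / n_r = 5.98103 / 4 = 1.4952575
Control mean = sum / n_c = 8.9715 / 6 = 1.49525
Recovered sample variance s_r^2 = 1.10917e-08
Control sample variance s_c^2 = 4.52e-09
Welch SE (unpooled) = sqrt(s_r^2/n_r + s_c^2/n_c) = sqrt(2.77292e-09 + 7.53333e-10) = sqrt(3.52625e-09) = 5.93822e-05
|mean_r - mean_c| = 7.5e-06
t = 7.5e-06 / 5.93822e-05 = 0.13

0.13


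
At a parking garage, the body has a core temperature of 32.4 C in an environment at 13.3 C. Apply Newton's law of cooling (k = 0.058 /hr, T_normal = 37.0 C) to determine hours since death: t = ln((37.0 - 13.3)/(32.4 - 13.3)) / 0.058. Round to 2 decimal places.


Using Newton's law of cooling:
t = ln((T_normal - T_ambient) / (T_body - T_ambient)) / k
T_normal - T_ambient = 23.7
T_body - T_ambient = 19.1
Ratio = 1.240838
ln(ratio) = 0.215787
t = 0.215787 / 0.058 = 3.72 hours

3.72


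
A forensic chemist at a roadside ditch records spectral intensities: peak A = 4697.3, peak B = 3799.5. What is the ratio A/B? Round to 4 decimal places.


Spectral peak ratio:
Peak A = 4697.3 counts
Peak B = 3799.5 counts
Ratio = 4697.3 / 3799.5 = 1.2363

1.2363


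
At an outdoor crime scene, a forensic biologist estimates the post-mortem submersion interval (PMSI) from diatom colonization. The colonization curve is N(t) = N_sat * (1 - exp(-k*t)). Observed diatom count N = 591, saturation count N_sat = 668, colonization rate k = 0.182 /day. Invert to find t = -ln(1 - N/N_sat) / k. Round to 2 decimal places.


PMSI from diatom colonization curve:
N / N_sat = 591 / 668 = 0.884731
1 - N/N_sat = 0.115269
ln(1 - N/N_sat) = -2.160487
t = -ln(1 - N/N_sat) / k = -(-2.160487) / 0.182 = 11.87 days

11.87


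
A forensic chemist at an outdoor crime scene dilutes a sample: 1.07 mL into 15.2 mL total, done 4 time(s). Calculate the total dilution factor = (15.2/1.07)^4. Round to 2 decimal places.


Dilution factor calculation:
Single dilution = V_total / V_sample = 15.2 / 1.07 ≈ 14.205607
Number of dilutions = 4
Total DF = (15.2 / 1.07)^4 (full precision, rounded at the end) = 40722.95

40722.95


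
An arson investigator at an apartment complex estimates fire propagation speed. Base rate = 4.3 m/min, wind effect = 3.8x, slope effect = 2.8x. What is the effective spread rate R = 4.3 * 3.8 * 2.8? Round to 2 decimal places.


Fire spread rate calculation:
R = R0 * wind_factor * slope_factor
= 4.3 * 3.8 * 2.8
= 16.34 * 2.8
= 45.75 m/min

45.75


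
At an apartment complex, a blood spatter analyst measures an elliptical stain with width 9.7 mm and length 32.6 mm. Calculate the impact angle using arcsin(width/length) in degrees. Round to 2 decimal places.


Blood spatter impact angle calculation:
width / length = 9.7 / 32.6 = 0.297546
angle = arcsin(0.297546)
angle = 17.31 degrees

17.31


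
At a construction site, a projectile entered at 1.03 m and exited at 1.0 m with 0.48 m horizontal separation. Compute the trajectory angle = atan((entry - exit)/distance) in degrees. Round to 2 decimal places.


Bullet trajectory angle:
Height difference = 1.03 - 1.0 = 0.03 m
angle = atan(0.03 / 0.48)
angle = atan(0.0625)
angle = 3.58 degrees

3.58


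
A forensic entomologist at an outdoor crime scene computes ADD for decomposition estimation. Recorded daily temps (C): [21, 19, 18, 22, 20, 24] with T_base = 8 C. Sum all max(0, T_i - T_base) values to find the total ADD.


Computing ADD day by day:
Day 1: max(0, 21 - 8) = 13
Day 2: max(0, 19 - 8) = 11
Day 3: max(0, 18 - 8) = 10
Day 4: max(0, 22 - 8) = 14
Day 5: max(0, 20 - 8) = 12
Day 6: max(0, 24 - 8) = 16
Total ADD = 76

76


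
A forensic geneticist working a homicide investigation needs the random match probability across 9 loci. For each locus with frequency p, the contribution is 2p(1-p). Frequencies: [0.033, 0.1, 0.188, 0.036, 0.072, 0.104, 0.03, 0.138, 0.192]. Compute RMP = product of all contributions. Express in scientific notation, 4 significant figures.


Computing RMP for 9 loci:
Locus 1: 2 * 0.033 * 0.967 = 0.063822
Locus 2: 2 * 0.1 * 0.9 = 0.18
Locus 3: 2 * 0.188 * 0.812 = 0.305312
Locus 4: 2 * 0.036 * 0.964 = 0.069408
Locus 5: 2 * 0.072 * 0.928 = 0.133632
Locus 6: 2 * 0.104 * 0.896 = 0.186368
Locus 7: 2 * 0.03 * 0.97 = 0.0582
Locus 8: 2 * 0.138 * 0.862 = 0.237912
Locus 9: 2 * 0.192 * 0.808 = 0.310272
RMP = 2.605e-08

2.605e-08


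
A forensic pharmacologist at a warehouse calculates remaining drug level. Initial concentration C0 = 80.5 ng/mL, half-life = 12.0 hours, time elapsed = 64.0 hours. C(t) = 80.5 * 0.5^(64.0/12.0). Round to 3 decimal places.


Drug concentration decay:
Number of half-lives = t / t_half = 64.0 / 12.0 = 5.333333
Decay factor = 0.5^5.333333 = 0.02480315
C(t) = 80.5 * 0.02480315 = 1.997 ng/mL

1.997


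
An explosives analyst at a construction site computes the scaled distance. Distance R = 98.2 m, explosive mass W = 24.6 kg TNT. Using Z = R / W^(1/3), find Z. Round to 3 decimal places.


Scaled distance calculation:
W^(1/3) = 24.6^(1/3) = 2.908339
Z = R / W^(1/3) = 98.2 / 2.908339
Z = 33.765 m/kg^(1/3)

33.765


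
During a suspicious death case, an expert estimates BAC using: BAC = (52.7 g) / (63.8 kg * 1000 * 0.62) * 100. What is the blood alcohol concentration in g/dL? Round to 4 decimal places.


Applying the Widmark formula:
BAC = (dose_g / (body_wt * 1000 * r)) * 100
Denominator = 63.8 * 1000 * 0.62 = 39556
BAC = (52.7 / 39556) * 100
BAC = 0.1332 g/dL

0.1332


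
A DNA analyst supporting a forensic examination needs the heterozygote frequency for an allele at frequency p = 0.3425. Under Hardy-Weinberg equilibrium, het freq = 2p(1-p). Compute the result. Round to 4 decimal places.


Hardy-Weinberg heterozygote frequency:
q = 1 - p = 1 - 0.3425 = 0.6575
2pq = 2 * 0.3425 * 0.6575 = 0.4504

0.4504


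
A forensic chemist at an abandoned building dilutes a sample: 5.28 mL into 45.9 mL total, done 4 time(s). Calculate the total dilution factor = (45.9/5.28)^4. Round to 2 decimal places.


Dilution factor calculation:
Single dilution = V_total / V_sample = 45.9 / 5.28 ≈ 8.693182
Number of dilutions = 4
Total DF = (45.9 / 5.28)^4 (full precision, rounded at the end) = 5711.04

5711.04


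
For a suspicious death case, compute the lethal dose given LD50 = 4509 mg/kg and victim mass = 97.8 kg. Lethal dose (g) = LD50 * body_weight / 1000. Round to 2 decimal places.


Lethal dose calculation:
Lethal dose = LD50 * body_weight / 1000
= 4509 * 97.8 / 1000
= 440980.2 / 1000
= 440.98 g

440.98


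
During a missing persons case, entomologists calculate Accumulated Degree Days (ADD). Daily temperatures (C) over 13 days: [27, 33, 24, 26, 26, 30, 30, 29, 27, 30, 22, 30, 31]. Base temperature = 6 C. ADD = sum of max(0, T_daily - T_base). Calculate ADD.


Computing ADD day by day:
Day 1: max(0, 27 - 6) = 21
Day 2: max(0, 33 - 6) = 27
Day 3: max(0, 24 - 6) = 18
Day 4: max(0, 26 - 6) = 20
Day 5: max(0, 26 - 6) = 20
Day 6: max(0, 30 - 6) = 24
Day 7: max(0, 30 - 6) = 24
Day 8: max(0, 29 - 6) = 23
Day 9: max(0, 27 - 6) = 21
Day 10: max(0, 30 - 6) = 24
Day 11: max(0, 22 - 6) = 16
Day 12: max(0, 30 - 6) = 24
Day 13: max(0, 31 - 6) = 25
Total ADD = 287

287


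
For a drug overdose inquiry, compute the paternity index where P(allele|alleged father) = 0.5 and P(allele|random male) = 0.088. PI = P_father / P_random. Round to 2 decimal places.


Paternity Index calculation:
PI = P(allele|father) / P(allele|random)
PI = 0.5 / 0.088
PI = 5.68

5.68


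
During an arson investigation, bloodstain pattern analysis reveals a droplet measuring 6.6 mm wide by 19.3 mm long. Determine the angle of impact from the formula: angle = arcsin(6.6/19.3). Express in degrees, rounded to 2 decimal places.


Blood spatter impact angle calculation:
width / length = 6.6 / 19.3 = 0.341969
angle = arcsin(0.341969)
angle = 20.00 degrees

20.00


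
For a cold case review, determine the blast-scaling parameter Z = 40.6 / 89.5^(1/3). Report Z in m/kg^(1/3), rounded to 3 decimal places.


Scaled distance calculation:
W^(1/3) = 89.5^(1/3) = 4.47309
Z = R / W^(1/3) = 40.6 / 4.47309
Z = 9.076 m/kg^(1/3)

9.076


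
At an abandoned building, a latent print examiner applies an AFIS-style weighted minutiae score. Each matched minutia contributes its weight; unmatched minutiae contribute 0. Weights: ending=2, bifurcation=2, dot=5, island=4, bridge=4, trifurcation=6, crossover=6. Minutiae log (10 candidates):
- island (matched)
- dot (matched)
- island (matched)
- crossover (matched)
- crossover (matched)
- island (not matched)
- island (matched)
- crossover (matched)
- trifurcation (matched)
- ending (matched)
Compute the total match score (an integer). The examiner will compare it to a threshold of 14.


Weighted minutiae match score:
  island: matched, +4 (running total 4)
  dot: matched, +5 (running total 9)
  island: matched, +4 (running total 13)
  crossover: matched, +6 (running total 19)
  crossover: matched, +6 (running total 25)
  island: not matched, +0
  island: matched, +4 (running total 29)
  crossover: matched, +6 (running total 35)
  trifurcation: matched, +6 (running total 41)
  ending: matched, +2 (running total 43)
Total score = 43
Threshold = 14; verdict = identification

43


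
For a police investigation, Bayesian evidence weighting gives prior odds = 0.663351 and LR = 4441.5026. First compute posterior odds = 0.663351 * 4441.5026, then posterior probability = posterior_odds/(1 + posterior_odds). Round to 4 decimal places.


Bayesian evidence evaluation:
Posterior odds = prior_odds * LR = 0.663351 * 4441.5026 = 2946.275
Posterior probability = posterior_odds / (1 + posterior_odds)
= 2946.275 / (1 + 2946.275)
= 2946.275 / 2947.275
= 0.9997

0.9997


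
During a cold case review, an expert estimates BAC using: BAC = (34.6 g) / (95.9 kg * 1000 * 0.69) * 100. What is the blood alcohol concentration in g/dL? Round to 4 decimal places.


Applying the Widmark formula:
BAC = (dose_g / (body_wt * 1000 * r)) * 100
Denominator = 95.9 * 1000 * 0.69 = 66171
BAC = (34.6 / 66171) * 100
BAC = 0.0523 g/dL

0.0523


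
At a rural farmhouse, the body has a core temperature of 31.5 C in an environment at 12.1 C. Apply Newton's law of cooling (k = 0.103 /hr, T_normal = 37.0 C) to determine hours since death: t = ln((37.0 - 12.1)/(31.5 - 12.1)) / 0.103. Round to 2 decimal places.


Using Newton's law of cooling:
t = ln((T_normal - T_ambient) / (T_body - T_ambient)) / k
T_normal - T_ambient = 24.9
T_body - T_ambient = 19.4
Ratio = 1.283505
ln(ratio) = 0.249595
t = 0.249595 / 0.103 = 2.42 hours

2.42


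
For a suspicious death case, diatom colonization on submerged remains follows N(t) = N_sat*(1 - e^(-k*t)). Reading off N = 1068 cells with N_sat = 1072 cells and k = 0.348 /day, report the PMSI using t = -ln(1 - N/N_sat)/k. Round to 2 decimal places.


PMSI from diatom colonization curve:
N / N_sat = 1068 / 1072 = 0.996269
1 - N/N_sat = 0.003731
ln(1 - N/N_sat) = -5.591079
t = -ln(1 - N/N_sat) / k = -(-5.591079) / 0.348 = 16.07 days

16.07


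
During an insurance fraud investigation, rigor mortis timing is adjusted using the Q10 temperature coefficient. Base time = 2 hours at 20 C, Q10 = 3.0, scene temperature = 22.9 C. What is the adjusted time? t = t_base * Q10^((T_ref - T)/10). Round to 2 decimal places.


Rigor mortis time adjustment:
Exponent = (T_ref - T_actual) / 10 = (20 - 22.9) / 10 = -0.29
Q10 factor = 3.0^-0.29 = 0.72717
t_adjusted = 2 * 0.72717 = 1.45 hours

1.45


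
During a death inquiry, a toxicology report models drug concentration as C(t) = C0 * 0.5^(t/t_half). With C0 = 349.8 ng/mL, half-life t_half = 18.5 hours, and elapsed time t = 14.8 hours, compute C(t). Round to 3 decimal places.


Drug concentration decay:
Number of half-lives = t / t_half = 14.8 / 18.5 = 0.8
Decay factor = 0.5^0.8 = 0.57434918
C(t) = 349.8 * 0.57434918 = 200.907 ng/mL

200.907


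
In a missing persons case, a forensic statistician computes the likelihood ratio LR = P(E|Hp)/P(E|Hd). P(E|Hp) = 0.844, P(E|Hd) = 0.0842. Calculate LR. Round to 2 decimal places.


Likelihood ratio calculation:
LR = P(E|Hp) / P(E|Hd)
LR = 0.844 / 0.0842
LR = 10.02

10.02


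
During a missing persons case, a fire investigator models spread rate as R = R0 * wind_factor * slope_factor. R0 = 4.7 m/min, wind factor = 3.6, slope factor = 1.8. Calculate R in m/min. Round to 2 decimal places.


Fire spread rate calculation:
R = R0 * wind_factor * slope_factor
= 4.7 * 3.6 * 1.8
= 16.92 * 1.8
= 30.46 m/min

30.46


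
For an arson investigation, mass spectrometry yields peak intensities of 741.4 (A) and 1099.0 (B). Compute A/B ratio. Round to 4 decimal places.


Spectral peak ratio:
Peak A = 741.4 counts
Peak B = 1099.0 counts
Ratio = 741.4 / 1099.0 = 0.6746

0.6746


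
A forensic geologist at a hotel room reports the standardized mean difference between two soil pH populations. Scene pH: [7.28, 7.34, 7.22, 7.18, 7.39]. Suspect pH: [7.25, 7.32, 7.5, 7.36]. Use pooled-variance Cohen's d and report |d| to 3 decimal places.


Pooled-variance Cohen's d for soil pH comparison:
Scene mean = 36.41 / 5 = 7.282
Suspect mean = 29.43 / 4 = 7.3575
Scene sample variance s_s^2 = 0.00732
Suspect sample variance s_c^2 = 0.011092
Pooled variance = ((n_s-1)*s_s^2 + (n_c-1)*s_c^2) / (n_s + n_c - 2) = 0.008936
Pooled SD = sqrt(0.008936) = 0.09453
Mean difference = -0.0755
|d| = |-0.0755| / 0.09453 = 0.799

0.799


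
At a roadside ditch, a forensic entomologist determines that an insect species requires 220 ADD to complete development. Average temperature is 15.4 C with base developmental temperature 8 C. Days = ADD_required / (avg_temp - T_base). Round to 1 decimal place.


Insect development time:
Effective temperature = avg_temp - T_base = 15.4 - 8 = 7.4 C
Days = ADD / effective_temp = 220 / 7.4 = 29.7 days

29.7


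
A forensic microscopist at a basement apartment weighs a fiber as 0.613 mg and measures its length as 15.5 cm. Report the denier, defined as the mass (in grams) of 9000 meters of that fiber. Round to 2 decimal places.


Denier calculation:
Mass in grams = 0.613 mg / 1000 = 0.000613 g
Length in meters = 15.5 cm / 100 = 0.155 m
Linear density = mass / length = 0.000613 / 0.155 = 0.00395484 g/m
Denier = (g/m) * 9000 = 0.00395484 * 9000 = 35.59

35.59
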